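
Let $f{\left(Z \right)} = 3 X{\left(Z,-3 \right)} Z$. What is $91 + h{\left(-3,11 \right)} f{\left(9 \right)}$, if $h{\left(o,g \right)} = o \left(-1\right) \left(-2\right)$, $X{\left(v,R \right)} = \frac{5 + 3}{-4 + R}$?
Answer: $\frac{1933}{7} \approx 276.14$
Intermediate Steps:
$X{\left(v,R \right)} = \frac{8}{-4 + R}$
$h{\left(o,g \right)} = 2 o$ ($h{\left(o,g \right)} = - o \left(-2\right) = 2 o$)
$f{\left(Z \right)} = - \frac{24 Z}{7}$ ($f{\left(Z \right)} = 3 \frac{8}{-4 - 3} Z = 3 \frac{8}{-7} Z = 3 \cdot 8 \left(- \frac{1}{7}\right) Z = 3 \left(- \frac{8}{7}\right) Z = - \frac{24 Z}{7}$)
$91 + h{\left(-3,11 \right)} f{\left(9 \right)} = 91 + 2 \left(-3\right) \left(\left(- \frac{24}{7}\right) 9\right) = 91 - - \frac{1296}{7} = 91 + \frac{1296}{7} = \frac{1933}{7}$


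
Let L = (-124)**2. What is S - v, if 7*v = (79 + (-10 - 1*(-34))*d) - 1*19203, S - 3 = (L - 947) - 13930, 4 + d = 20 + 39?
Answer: 21318/7 ≈ 3045.4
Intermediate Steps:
d = 55 (d = -4 + (20 + 39) = -4 + 59 = 55)
L = 15376
S = 502 (S = 3 + ((15376 - 947) - 13930) = 3 + (14429 - 13930) = 3 + 499 = 502)
v = -17804/7 (v = ((79 + (-10 - 1*(-34))*55) - 1*19203)/7 = ((79 + (-10 + 34)*55) - 19203)/7 = ((79 + 24*55) - 19203)/7 = ((79 + 1320) - 19203)/7 = (1399 - 19203)/7 = (1/7)*(-17804) = -17804/7 ≈ -2543.4)
S - v = 502 - 1*(-17804/7) = 502 + 17804/7 = 21318/7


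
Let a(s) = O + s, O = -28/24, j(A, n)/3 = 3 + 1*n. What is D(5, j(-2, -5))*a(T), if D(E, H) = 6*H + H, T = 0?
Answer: 49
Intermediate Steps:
j(A, n) = 9 + 3*n (j(A, n) = 3*(3 + 1*n) = 3*(3 + n) = 9 + 3*n)
D(E, H) = 7*H
O = -7/6 (O = -28*1/24 = -7/6 ≈ -1.1667)
a(s) = -7/6 + s
D(5, j(-2, -5))*a(T) = (7*(9 + 3*(-5)))*(-7/6 + 0) = (7*(9 - 15))*(-7/6) = (7*(-6))*(-7/6) = -42*(-7/6) = 49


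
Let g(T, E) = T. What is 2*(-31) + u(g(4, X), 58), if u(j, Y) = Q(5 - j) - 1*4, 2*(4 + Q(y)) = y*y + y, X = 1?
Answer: -69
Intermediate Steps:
Q(y) = -4 + y/2 + y²/2 (Q(y) = -4 + (y*y + y)/2 = -4 + (y² + y)/2 = -4 + (y + y²)/2 = -4 + (y/2 + y²/2) = -4 + y/2 + y²/2)
u(j, Y) = -11/2 + (5 - j)²/2 - j/2 (u(j, Y) = (-4 + (5 - j)/2 + (5 - j)²/2) - 1*4 = (-4 + (5/2 - j/2) + (5 - j)²/2) - 4 = (-3/2 + (5 - j)²/2 - j/2) - 4 = -11/2 + (5 - j)²/2 - j/2)
2*(-31) + u(g(4, X), 58) = 2*(-31) + (-11/2 + (-5 + 4)²/2 - ½*4) = -62 + (-11/2 + (½)*(-1)² - 2) = -62 + (-11/2 + (½)*1 - 2) = -62 + (-11/2 + ½ - 2) = -62 - 7 = -69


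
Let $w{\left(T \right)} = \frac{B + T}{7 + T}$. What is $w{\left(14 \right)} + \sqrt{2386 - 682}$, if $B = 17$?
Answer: $\frac{31}{21} + 2 \sqrt{426} \approx 42.756$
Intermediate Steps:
$w{\left(T \right)} = \frac{17 + T}{7 + T}$
$w{\left(14 \right)} + \sqrt{2386 - 682} = \frac{17 + 14}{7 + 14} + \sqrt{2386 - 682} = \frac{1}{21} \cdot 31 + \sqrt{1704} = \frac{1}{21} \cdot 31 + 2 \sqrt{426} = \frac{31}{21} + 2 \sqrt{426}$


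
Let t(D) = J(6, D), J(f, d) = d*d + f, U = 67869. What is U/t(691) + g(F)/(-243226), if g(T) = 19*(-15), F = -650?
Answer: 16643589189/116137253062 ≈ 0.14331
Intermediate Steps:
g(T) = -285
J(f, d) = f + d² (J(f, d) = d² + f = f + d²)
t(D) = 6 + D²
U/t(691) + g(F)/(-243226) = 67869/(6 + 691²) - 285/(-243226) = 67869/(6 + 477481) - 285*(-1/243226) = 67869/477487 + 285/243226 = 16643589189/116137253062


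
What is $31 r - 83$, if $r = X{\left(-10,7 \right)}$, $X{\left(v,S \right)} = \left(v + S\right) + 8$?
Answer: $72$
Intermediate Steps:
$X{\left(v,S \right)} = 8 + S + v$ ($X{\left(v,S \right)} = \left(S + v\right) + 8 = 8 + S + v$)
$r = 5$ ($r = 8 + 7 - 10 = 5$)
$31 r - 83 = 31 \cdot 5 - 83 = 155 - 83 = 72$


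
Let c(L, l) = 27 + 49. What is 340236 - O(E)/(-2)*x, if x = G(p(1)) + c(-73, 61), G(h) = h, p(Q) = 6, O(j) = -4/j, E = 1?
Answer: 340072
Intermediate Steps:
c(L, l) = 76
x = 82 (x = 6 + 76 = 82)
340236 - O(E)/(-2)*x = 340236 - -4/1/(-2)*82 = 340236 - -4*1*(-1/2)*82 = 340236 - (-4*(-1/2))*82 = 340236 - 2*82 = 340236 - 1*164 = 340236 - 164 = 340072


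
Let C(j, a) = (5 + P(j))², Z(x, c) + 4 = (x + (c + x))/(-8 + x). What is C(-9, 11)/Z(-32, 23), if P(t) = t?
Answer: -640/119 ≈ -5.3782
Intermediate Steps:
Z(x, c) = -4 + (c + 2*x)/(-8 + x) (Z(x, c) = -4 + (x + (c + x))/(-8 + x) = -4 + (c + 2*x)/(-8 + x))
C(j, a) = (5 + j)²
C(-9, 11)/Z(-32, 23) = (5 - 9)²/(((32 + 23 - 2*(-32))/(-8 - 32))) = (-4)²/((32 + 23 + 64)/(-40)) = 16/(-1/40*119) = 16/(-119/40) = -40/119*16 = -640/119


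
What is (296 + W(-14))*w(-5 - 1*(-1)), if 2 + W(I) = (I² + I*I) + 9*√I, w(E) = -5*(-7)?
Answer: 24010 + 315*I*√14 ≈ 24010.0 + 1178.6*I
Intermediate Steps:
w(E) = 35
W(I) = -2 + 2*I² + 9*√I (W(I) = -2 + ((I² + I*I) + 9*√I) = -2 + ((I² + I²) + 9*√I) = -2 + (2*I² + 9*√I) = -2 + 2*I² + 9*√I)
(296 + W(-14))*w(-5 - 1*(-1)) = (296 + (-2 + 2*(-14)² + 9*√(-14)))*35 = (296 + (-2 + 2*196 + 9*(I*√14)))*35 = (296 + (-2 + 392 + 9*I*√14))*35 = (296 + (390 + 9*I*√14))*35 = (686 + 9*I*√14)*35 = 24010 + 315*I*√14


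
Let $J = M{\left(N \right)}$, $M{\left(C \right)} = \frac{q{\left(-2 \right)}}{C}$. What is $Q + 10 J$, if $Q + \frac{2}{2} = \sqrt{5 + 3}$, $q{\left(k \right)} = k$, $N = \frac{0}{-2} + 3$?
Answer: $- \frac{23}{3} + 2 \sqrt{2} \approx -4.8382$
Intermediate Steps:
$N = 3$ ($N = 0 \left(- \frac{1}{2}\right) + 3 = 0 + 3 = 3$)
$Q = -1 + 2 \sqrt{2}$ ($Q = -1 + \sqrt{5 + 3} = -1 + \sqrt{8} = -1 + 2 \sqrt{2} \approx 1.8284$)
$M{\left(C \right)} = - \frac{2}{C}$
$J = - \frac{2}{3} \approx -0.66667$
$Q + 10 J = \left(-1 + 2 \sqrt{2}\right) + 10 \left(- \frac{2}{3}\right) = \left(-1 + 2 \sqrt{2}\right) - \frac{20}{3} = - \frac{23}{3} + 2 \sqrt{2}$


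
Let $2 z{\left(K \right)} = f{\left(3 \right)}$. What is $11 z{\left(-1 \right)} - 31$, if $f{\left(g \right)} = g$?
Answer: $- \frac{29}{2} \approx -14.5$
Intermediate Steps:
$z{\left(K \right)} = \frac{3}{2}$ ($z{\left(K \right)} = \frac{1}{2} \cdot 3 = \frac{3}{2}$)
$11 z{\left(-1 \right)} - 31 = 11 \cdot \frac{3}{2} - 31 = \frac{33}{2} - 31 = - \frac{29}{2}$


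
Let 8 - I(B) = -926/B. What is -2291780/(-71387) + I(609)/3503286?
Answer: 2444757867225773/76152124154169 ≈ 32.104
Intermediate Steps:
I(B) = 8 + 926/B (I(B) = 8 - (-926)/B = 8 + 926/B)
-2291780/(-71387) + I(609)/3503286 = -2291780/(-71387) + (8 + 926/609)/3503286 = -2291780*(-1/71387) + (8 + 926*(1/609))*(1/3503286) = 2291780/71387 + (8 + 926/609)*(1/3503286) = 2291780/71387 + (5798/609)*(1/3503286) = 2291780/71387 + 2899/1066750587 = 2444757867225773/76152124154169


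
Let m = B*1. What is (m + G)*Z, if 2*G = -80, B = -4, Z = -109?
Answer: 4796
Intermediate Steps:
G = -40 (G = (½)*(-80) = -40)
m = -4 (m = -4*1 = -4)
(m + G)*Z = (-4 - 40)*(-109) = -44*(-109) = 4796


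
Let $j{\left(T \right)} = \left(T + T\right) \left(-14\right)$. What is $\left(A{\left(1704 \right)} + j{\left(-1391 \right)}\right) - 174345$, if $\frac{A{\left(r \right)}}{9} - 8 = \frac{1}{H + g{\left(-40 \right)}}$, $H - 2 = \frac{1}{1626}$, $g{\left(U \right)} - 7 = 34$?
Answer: $- \frac{9461774041}{69919} \approx -1.3532 \cdot 10^{5}$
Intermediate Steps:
$g{\left(U \right)} = 41$ ($g{\left(U \right)} = 7 + 34 = 41$)
$j{\left(T \right)} = - 28 T$ ($j{\left(T \right)} = 2 T \left(-14\right) = - 28 T$)
$H = \frac{3253}{1626}$ ($H = 2 + \frac{1}{1626} = \frac{3253}{1626} \approx 2.0006$)
$A{\left(r \right)} = \frac{5048802}{69919}$ ($A{\left(r \right)} = 72 + \frac{9}{\frac{3253}{1626} + 41} = 72 + \frac{9}{\frac{69919}{1626}} = 72 + 9 \cdot \frac{1626}{69919} = 72 + \frac{14634}{69919} = \frac{5048802}{69919}$)
$\left(A{\left(1704 \right)} + j{\left(-1391 \right)}\right) - 174345 = \left(\frac{5048802}{69919} - -38948\right) - 174345 = \left(\frac{5048802}{69919} + 38948\right) - 174345 = \frac{2728254014}{69919} - 174345 = - \frac{9461774041}{69919}$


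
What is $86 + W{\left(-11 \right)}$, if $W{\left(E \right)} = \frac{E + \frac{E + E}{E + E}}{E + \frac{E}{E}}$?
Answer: $87$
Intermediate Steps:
$W{\left(E \right)} = 1$ ($W{\left(E \right)} = \frac{E + \frac{2 E}{2 E}}{E + 1} = \frac{E + 2 E \frac{1}{2 E}}{1 + E} = \frac{E + 1}{1 + E} = \frac{1 + E}{1 + E} = 1$)
$86 + W{\left(-11 \right)} = 86 + 1 = 87$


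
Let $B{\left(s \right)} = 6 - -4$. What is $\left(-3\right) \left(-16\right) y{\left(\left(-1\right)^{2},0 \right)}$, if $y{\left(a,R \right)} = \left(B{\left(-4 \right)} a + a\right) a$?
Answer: $528$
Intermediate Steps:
$B{\left(s \right)} = 10$ ($B{\left(s \right)} = 6 + 4 = 10$)
$y{\left(a,R \right)} = 11 a^{2}$ ($y{\left(a,R \right)} = \left(10 a + a\right) a = 11 a a = 11 a^{2}$)
$\left(-3\right) \left(-16\right) y{\left(\left(-1\right)^{2},0 \right)} = \left(-3\right) \left(-16\right) 11 \left(\left(-1\right)^{2}\right)^{2} = 48 \cdot 11 \cdot 1^{2} = 48 \cdot 11 \cdot 1 = 48 \cdot 11 = 528$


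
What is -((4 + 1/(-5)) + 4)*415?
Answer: -3237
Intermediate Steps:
-((4 + 1/(-5)) + 4)*415 = -((4 - ⅕) + 4)*415 = -(19/5 + 4)*415 = -1*39/5*415 = -39/5*415 = -3237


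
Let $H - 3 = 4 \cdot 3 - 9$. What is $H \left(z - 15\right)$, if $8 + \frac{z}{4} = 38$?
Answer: $630$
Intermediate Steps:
$H = 6$ ($H = 3 + \left(4 \cdot 3 - 9\right) = 3 + \left(12 - 9\right) = 3 + 3 = 6$)
$z = 120$ ($z = -32 + 4 \cdot 38 = -32 + 152 = 120$)
$H \left(z - 15\right) = 6 \left(120 - 15\right) = 6 \cdot 105 = 630$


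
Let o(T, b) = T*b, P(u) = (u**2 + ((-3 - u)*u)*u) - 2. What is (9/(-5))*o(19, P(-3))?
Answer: -1197/5 ≈ -239.40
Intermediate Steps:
P(u) = -2 + u**2 + u**2*(-3 - u) (P(u) = (u**2 + (u*(-3 - u))*u) - 2 = (u**2 + u**2*(-3 - u)) - 2 = -2 + u**2 + u**2*(-3 - u))
(9/(-5))*o(19, P(-3)) = (9/(-5))*(19*(-2 - 1*(-3)**3 - 2*(-3)**2)) = (9*(-1/5))*(19*(-2 - 1*(-27) - 2*9)) = -171*(-2 + 27 - 18)/5 = -171*7/5 = -9/5*133 = -1197/5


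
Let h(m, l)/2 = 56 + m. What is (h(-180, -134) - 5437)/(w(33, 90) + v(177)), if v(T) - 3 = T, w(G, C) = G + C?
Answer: -1895/101 ≈ -18.762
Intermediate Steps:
w(G, C) = C + G
h(m, l) = 112 + 2*m (h(m, l) = 2*(56 + m) = 112 + 2*m)
v(T) = 3 + T
(h(-180, -134) - 5437)/(w(33, 90) + v(177)) = ((112 + 2*(-180)) - 5437)/((90 + 33) + (3 + 177)) = ((112 - 360) - 5437)/(123 + 180) = (-248 - 5437)/303 = -5685*1/303 = -1895/101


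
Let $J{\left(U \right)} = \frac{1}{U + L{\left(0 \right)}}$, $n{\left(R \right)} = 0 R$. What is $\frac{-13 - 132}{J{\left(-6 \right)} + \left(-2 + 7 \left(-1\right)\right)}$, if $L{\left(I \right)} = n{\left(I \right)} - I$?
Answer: $\frac{174}{11} \approx 15.818$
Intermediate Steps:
$n{\left(R \right)} = 0$
$L{\left(I \right)} = - I$ ($L{\left(I \right)} = 0 - I = - I$)
$J{\left(U \right)} = \frac{1}{U}$ ($J{\left(U \right)} = \frac{1}{U - 0} = \frac{1}{U + 0} = \frac{1}{U}$)
$\frac{-13 - 132}{J{\left(-6 \right)} + \left(-2 + 7 \left(-1\right)\right)} = \frac{-13 - 132}{\frac{1}{-6} + \left(-2 + 7 \left(-1\right)\right)} = - \frac{145}{- \frac{1}{6} - 9} = - \frac{145}{- \frac{55}{6}} = \left(-145\right) \left(- \frac{6}{55}\right) = \frac{174}{11}$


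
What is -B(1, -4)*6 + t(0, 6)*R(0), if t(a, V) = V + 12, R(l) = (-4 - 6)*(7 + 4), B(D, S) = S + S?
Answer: -1932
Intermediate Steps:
B(D, S) = 2*S
R(l) = -110 (R(l) = -10*11 = -110)
t(a, V) = 12 + V
-B(1, -4)*6 + t(0, 6)*R(0) = -2*(-4)*6 + (12 + 6)*(-110) = -1*(-8)*6 + 18*(-110) = 8*6 - 1980 = 48 - 1980 = -1932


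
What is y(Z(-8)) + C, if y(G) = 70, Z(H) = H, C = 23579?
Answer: 23649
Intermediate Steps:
y(Z(-8)) + C = 70 + 23579 = 23649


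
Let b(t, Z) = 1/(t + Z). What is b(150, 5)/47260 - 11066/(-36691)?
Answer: 81061806491/268772582300 ≈ 0.30160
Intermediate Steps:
b(t, Z) = 1/(Z + t)
b(150, 5)/47260 - 11066/(-36691) = 1/((5 + 150)*47260) - 11066/(-36691) = (1/47260)/155 - 11066*(-1/36691) = (1/155)*(1/47260) + 11066/36691 = 1/7325300 + 11066/36691 = 81061806491/268772582300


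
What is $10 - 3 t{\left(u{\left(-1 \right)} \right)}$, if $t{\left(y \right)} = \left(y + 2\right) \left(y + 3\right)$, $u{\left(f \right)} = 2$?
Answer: $-50$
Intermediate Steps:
$t{\left(y \right)} = \left(2 + y\right) \left(3 + y\right)$
$10 - 3 t{\left(u{\left(-1 \right)} \right)} = 10 - 3 \left(6 + 2^{2} + 5 \cdot 2\right) = 10 - 3 \left(6 + 4 + 10\right) = 10 - 60 = -50$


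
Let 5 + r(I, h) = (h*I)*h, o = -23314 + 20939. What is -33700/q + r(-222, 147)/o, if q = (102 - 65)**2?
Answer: 6487333407/3251375 ≈ 1995.3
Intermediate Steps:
o = -2375
r(I, h) = -5 + I*h**2 (r(I, h) = -5 + (h*I)*h = -5 + (I*h)*h = -5 + I*h**2)
q = 1369 (q = 37**2 = 1369)
-33700/q + r(-222, 147)/o = -33700/1369 + (-5 - 222*147**2)/(-2375) = -33700*1/1369 + (-5 - 222*21609)*(-1/2375) = -33700/1369 + (-5 - 4797198)*(-1/2375) = -33700/1369 - 4797203*(-1/2375) = -33700/1369 + 4797203/2375 = 6487333407/3251375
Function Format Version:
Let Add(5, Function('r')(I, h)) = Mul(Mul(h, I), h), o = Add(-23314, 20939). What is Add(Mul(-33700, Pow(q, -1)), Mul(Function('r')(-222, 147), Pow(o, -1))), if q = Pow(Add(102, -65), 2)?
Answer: Rational(6487333407, 3251375) ≈ 1995.3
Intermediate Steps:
o = -2375
Function('r')(I, h) = Add(-5, Mul(I, Pow(h, 2))) (Function('r')(I, h) = Add(-5, Mul(Mul(h, I), h)) = Add(-5, Mul(Mul(I, h), h)) = Add(-5, Mul(I, Pow(h, 2))))
q = 1369 (q = Pow(37, 2) = 1369)
Add(Mul(-33700, Pow(q, -1)), Mul(Function('r')(-222, 147), Pow(o, -1))) = Add(Mul(-33700, Pow(1369, -1)), Mul(Add(-5, Mul(-222, Pow(147, 2))), Pow(-2375, -1))) = Add(Mul(-33700, Rational(1, 1369)), Mul(Add(-5, Mul(-222, 21609)), Rational(-1, 2375))) = Add(Rational(-33700, 1369), Mul(Add(-5, -4797198), Rational(-1, 2375))) = Add(Rational(-33700, 1369), Mul(-4797203, Rational(-1, 2375))) = Add(Rational(-33700, 1369), Rational(4797203, 2375)) = Rational(6487333407, 3251375)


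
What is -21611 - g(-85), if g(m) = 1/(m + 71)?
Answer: -302553/14 ≈ -21611.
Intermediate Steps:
g(m) = 1/(71 + m)
-21611 - g(-85) = -21611 - 1/(71 - 85) = -21611 - 1/(-14) = -21611 - 1*(-1/14) = -21611 + 1/14 = -302553/14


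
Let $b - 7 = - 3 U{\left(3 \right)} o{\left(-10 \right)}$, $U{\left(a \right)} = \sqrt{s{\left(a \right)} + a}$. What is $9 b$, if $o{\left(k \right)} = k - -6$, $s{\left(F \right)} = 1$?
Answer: $279$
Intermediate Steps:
$U{\left(a \right)} = \sqrt{1 + a}$
$o{\left(k \right)} = 6 + k$ ($o{\left(k \right)} = k + 6 = 6 + k$)
$b = 31$ ($b = 7 + - 3 \sqrt{1 + 3} \left(6 - 10\right) = 7 + - 3 \sqrt{4} \left(-4\right) = 7 + \left(-3\right) 2 \left(-4\right) = 7 - -24 = 7 + 24 = 31$)
$9 b = 9 \cdot 31 = 279$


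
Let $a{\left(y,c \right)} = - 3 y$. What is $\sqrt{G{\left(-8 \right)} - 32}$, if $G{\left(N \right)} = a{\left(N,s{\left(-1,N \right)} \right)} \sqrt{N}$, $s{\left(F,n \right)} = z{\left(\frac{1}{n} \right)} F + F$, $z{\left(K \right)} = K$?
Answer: $4 \sqrt{-2 + 3 i \sqrt{2}} \approx 4.6393 + 7.316 i$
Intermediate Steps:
$s{\left(F,n \right)} = F + \frac{F}{n}$ ($s{\left(F,n \right)} = \frac{F}{n} + F = F + \frac{F}{n}$)
$G{\left(N \right)} = - 3 N^{\frac{3}{2}}$ ($G{\left(N \right)} = - 3 N \sqrt{N} = - 3 N^{\frac{3}{2}}$)
$\sqrt{G{\left(-8 \right)} - 32} = \sqrt{- 3 \left(-8\right)^{\frac{3}{2}} - 32} = \sqrt{- 3 \left(- 16 i \sqrt{2}\right) - 32} = \sqrt{48 i \sqrt{2} - 32} = \sqrt{-32 + 48 i \sqrt{2}}$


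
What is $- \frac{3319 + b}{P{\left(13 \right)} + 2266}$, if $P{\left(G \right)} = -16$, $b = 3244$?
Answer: $- \frac{6563}{2250} \approx -2.9169$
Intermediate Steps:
$- \frac{3319 + b}{P{\left(13 \right)} + 2266} = - \frac{3319 + 3244}{-16 + 2266} = - \frac{6563}{2250}$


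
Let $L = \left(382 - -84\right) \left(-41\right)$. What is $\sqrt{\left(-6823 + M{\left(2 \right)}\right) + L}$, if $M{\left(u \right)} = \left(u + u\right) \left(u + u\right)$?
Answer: $i \sqrt{25913} \approx 160.98 i$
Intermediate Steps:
$M{\left(u \right)} = 4 u^{2}$ ($M{\left(u \right)} = 2 u 2 u = 4 u^{2}$)
$L = -19106$ ($L = \left(382 + 84\right) \left(-41\right) = 466 \left(-41\right) = -19106$)
$\sqrt{\left(-6823 + M{\left(2 \right)}\right) + L} = \sqrt{\left(-6823 + 4 \cdot 2^{2}\right) - 19106} = \sqrt{\left(-6823 + 4 \cdot 4\right) - 19106} = \sqrt{\left(-6823 + 16\right) - 19106} = \sqrt{-6807 - 19106} = \sqrt{-25913} = i \sqrt{25913}$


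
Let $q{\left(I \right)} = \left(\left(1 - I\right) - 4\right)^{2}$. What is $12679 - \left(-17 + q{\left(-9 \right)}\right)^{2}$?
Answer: $12318$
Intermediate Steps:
$q{\left(I \right)} = \left(-3 - I\right)^{2}$
$12679 - \left(-17 + q{\left(-9 \right)}\right)^{2} = 12679 - \left(-17 + \left(3 - 9\right)^{2}\right)^{2} = 12679 - \left(-17 + \left(-6\right)^{2}\right)^{2} = 12679 - \left(-17 + 36\right)^{2} = 12679 - 19^{2} = 12679 - 361 = 12318$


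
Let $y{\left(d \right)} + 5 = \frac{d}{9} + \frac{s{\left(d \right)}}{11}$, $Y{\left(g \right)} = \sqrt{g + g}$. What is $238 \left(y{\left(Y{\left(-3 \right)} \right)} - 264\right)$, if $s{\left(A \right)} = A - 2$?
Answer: $- \frac{704718}{11} + \frac{4760 i \sqrt{6}}{99} \approx -64065.0 + 117.77 i$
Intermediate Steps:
$s{\left(A \right)} = -2 + A$
$Y{\left(g \right)} = \sqrt{2} \sqrt{g}$ ($Y{\left(g \right)} = \sqrt{2 g} = \sqrt{2} \sqrt{g}$)
$y{\left(d \right)} = - \frac{57}{11} + \frac{20 d}{99}$ ($y{\left(d \right)} = -5 + \left(\frac{d}{9} + \frac{-2 + d}{11}\right) = -5 + \left(d \frac{1}{9} + \left(-2 + d\right) \frac{1}{11}\right) = -5 + \left(\frac{d}{9} + \left(- \frac{2}{11} + \frac{d}{11}\right)\right) = -5 + \left(- \frac{2}{11} + \frac{20 d}{99}\right) = - \frac{57}{11} + \frac{20 d}{99}$)
$238 \left(y{\left(Y{\left(-3 \right)} \right)} - 264\right) = 238 \left(\left(- \frac{57}{11} + \frac{20 \sqrt{2} \sqrt{-3}}{99}\right) - 264\right) = 238 \left(\left(- \frac{57}{11} + \frac{20 \sqrt{2} i \sqrt{3}}{99}\right) - 264\right) = 238 \left(\left(- \frac{57}{11} + \frac{20 i \sqrt{6}}{99}\right) - 264\right) = 238 \left(- \frac{2961}{11} + \frac{20 i \sqrt{6}}{99}\right) = - \frac{704718}{11} + \frac{4760 i \sqrt{6}}{99}$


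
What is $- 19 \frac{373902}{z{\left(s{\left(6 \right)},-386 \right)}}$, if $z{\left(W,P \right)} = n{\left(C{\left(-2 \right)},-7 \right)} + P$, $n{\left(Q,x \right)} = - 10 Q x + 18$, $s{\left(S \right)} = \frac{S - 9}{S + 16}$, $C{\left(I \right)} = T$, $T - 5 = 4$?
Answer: $- \frac{3552069}{131} \approx -27115.0$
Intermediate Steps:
$T = 9$ ($T = 5 + 4 = 9$)
$C{\left(I \right)} = 9$
$s{\left(S \right)} = \frac{-9 + S}{16 + S}$
$n{\left(Q,x \right)} = 18 - 10 Q x$ ($n{\left(Q,x \right)} = - 10 Q x + 18 = 18 - 10 Q x$)
$z{\left(W,P \right)} = 648 + P$ ($z{\left(W,P \right)} = \left(18 - 90 \left(-7\right)\right) + P = \left(18 + 630\right) + P = 648 + P$)
$- 19 \frac{373902}{z{\left(s{\left(6 \right)},-386 \right)}} = - 19 \frac{373902}{648 - 386} = - 19 \cdot \frac{373902}{262} = - 19 \cdot 373902 \cdot \frac{1}{262} = \left(-19\right) \frac{186951}{131} = - \frac{3552069}{131}$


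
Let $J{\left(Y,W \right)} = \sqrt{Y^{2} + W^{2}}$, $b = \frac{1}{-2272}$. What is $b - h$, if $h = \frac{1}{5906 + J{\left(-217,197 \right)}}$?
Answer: $- \frac{24106685}{39527049568} + \frac{\sqrt{85898}}{34794938} \approx -0.00060145$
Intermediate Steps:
$b = - \frac{1}{2272} \approx -0.00044014$
$J{\left(Y,W \right)} = \sqrt{W^{2} + Y^{2}}$
$h = \frac{1}{5906 + \sqrt{85898}}$ ($h = \frac{1}{5906 + \sqrt{197^{2} + \left(-217\right)^{2}}} = \frac{1}{5906 + \sqrt{38809 + 47089}} = \frac{1}{5906 + \sqrt{85898}} \approx 0.00016131$)
$b - h = - \frac{1}{2272} - \left(\frac{2953}{17397469} - \frac{\sqrt{85898}}{34794938}\right) = - \frac{24106685}{39527049568} + \frac{\sqrt{85898}}{34794938}$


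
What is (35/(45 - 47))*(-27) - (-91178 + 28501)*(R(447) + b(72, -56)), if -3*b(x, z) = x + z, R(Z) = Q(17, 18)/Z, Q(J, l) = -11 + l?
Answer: -297544043/894 ≈ -3.3282e+5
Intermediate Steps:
R(Z) = 7/Z (R(Z) = (-11 + 18)/Z = 7/Z)
b(x, z) = -x/3 - z/3 (b(x, z) = -(x + z)/3 = -x/3 - z/3)
(35/(45 - 47))*(-27) - (-91178 + 28501)*(R(447) + b(72, -56)) = (35/(45 - 47))*(-27) - (-91178 + 28501)*(7/447 + (-⅓*72 - ⅓*(-56))) = (35/(-2))*(-27) - (-62677)*(7*(1/447) + (-24 + 56/3)) = -½*35*(-27) - (-62677)*(7/447 - 16/3) = -35/2*(-27) - (-62677)*(-2377)/447 = 945/2 - 1*148983229/447 = 945/2 - 148983229/447 = -297544043/894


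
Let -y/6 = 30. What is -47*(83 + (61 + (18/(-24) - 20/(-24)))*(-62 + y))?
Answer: 4145165/6 ≈ 6.9086e+5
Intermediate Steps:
y = -180 (y = -6*30 = -180)
-47*(83 + (61 + (18/(-24) - 20/(-24)))*(-62 + y)) = -47*(83 + (61 + (18/(-24) - 20/(-24)))*(-62 - 180)) = -47*(83 + (61 + (18*(-1/24) - 20*(-1/24)))*(-242)) = -47*(83 + (61 + (-¾ + ⅚))*(-242)) = -47*(83 + (61 + 1/12)*(-242)) = -47*(83 + (733/12)*(-242)) = -47*(83 - 88693/6) = -47*(-88195/6) = 4145165/6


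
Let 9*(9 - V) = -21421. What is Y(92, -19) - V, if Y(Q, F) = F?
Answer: -21673/9 ≈ -2408.1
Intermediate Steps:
V = 21502/9 (V = 9 - ⅑*(-21421) = 9 + 21421/9 = 21502/9 ≈ 2389.1)
Y(92, -19) - V = -19 - 1*21502/9 = -19 - 21502/9 = -21673/9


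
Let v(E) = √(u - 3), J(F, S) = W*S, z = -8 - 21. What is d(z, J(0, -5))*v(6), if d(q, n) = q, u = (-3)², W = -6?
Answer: -29*√6 ≈ -71.035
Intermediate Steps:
u = 9
z = -29
J(F, S) = -6*S
v(E) = √6 (v(E) = √(9 - 3) = √6)
d(z, J(0, -5))*v(6) = -29*√6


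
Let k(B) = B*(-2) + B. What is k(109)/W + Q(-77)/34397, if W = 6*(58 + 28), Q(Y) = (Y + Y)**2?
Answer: 771653/1613532 ≈ 0.47824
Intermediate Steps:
Q(Y) = 4*Y**2 (Q(Y) = (2*Y)**2 = 4*Y**2)
W = 516 (W = 6*86 = 516)
k(B) = -B (k(B) = -2*B + B = -B)
k(109)/W + Q(-77)/34397 = -1*109/516 + (4*(-77)**2)/34397 = -109*1/516 + (4*5929)*(1/34397) = -109/516 + 23716*(1/34397) = -109/516 + 2156/3127 = 771653/1613532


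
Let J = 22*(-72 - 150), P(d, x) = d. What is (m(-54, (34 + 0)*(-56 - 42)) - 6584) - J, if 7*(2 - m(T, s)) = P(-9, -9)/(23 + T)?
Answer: -368475/217 ≈ -1698.0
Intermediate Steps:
m(T, s) = 2 + 9/(7*(23 + T)) (m(T, s) = 2 - (-9)/(7*(23 + T)) = 2 + 9/(7*(23 + T)))
J = -4884 (J = 22*(-222) = -4884)
(m(-54, (34 + 0)*(-56 - 42)) - 6584) - J = ((331 + 14*(-54))/(7*(23 - 54)) - 6584) - 1*(-4884) = ((1/7)*(331 - 756)/(-31) - 6584) + 4884 = ((1/7)*(-1/31)*(-425) - 6584) + 4884 = (425/217 - 6584) + 4884 = -1428303/217 + 4884 = -368475/217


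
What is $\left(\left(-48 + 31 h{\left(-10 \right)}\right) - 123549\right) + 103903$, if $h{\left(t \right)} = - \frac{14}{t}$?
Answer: $- \frac{98253}{5} \approx -19651.0$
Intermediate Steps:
$\left(\left(-48 + 31 h{\left(-10 \right)}\right) - 123549\right) + 103903 = \left(\left(-48 + 31 \left(- \frac{14}{-10}\right)\right) - 123549\right) + 103903 = \left(\left(-48 + 31 \left(\left(-14\right) \left(- \frac{1}{10}\right)\right)\right) - 123549\right) + 103903 = \left(\left(-48 + 31 \cdot \frac{7}{5}\right) - 123549\right) + 103903 = \left(\left(-48 + \frac{217}{5}\right) - 123549\right) + 103903 = \left(- \frac{23}{5} - 123549\right) + 103903 = - \frac{617768}{5} + 103903 = - \frac{98253}{5}$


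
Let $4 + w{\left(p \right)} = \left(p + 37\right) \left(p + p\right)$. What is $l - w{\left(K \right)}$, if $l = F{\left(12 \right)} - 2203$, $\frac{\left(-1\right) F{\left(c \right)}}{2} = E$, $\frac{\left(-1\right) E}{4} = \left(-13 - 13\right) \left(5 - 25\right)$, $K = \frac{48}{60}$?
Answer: $\frac{47513}{25} \approx 1900.5$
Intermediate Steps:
$K = \frac{4}{5}$ ($K = 48 \cdot \frac{1}{60} = \frac{4}{5} \approx 0.8$)
$E = -2080$ ($E = - 4 \left(-13 - 13\right) \left(5 - 25\right) = - 4 \left(\left(-26\right) \left(-20\right)\right) = \left(-4\right) 520 = -2080$)
$F{\left(c \right)} = 4160$ ($F{\left(c \right)} = \left(-2\right) \left(-2080\right) = 4160$)
$w{\left(p \right)} = -4 + 2 p \left(37 + p\right)$ ($w{\left(p \right)} = -4 + \left(p + 37\right) \left(p + p\right) = -4 + \left(37 + p\right) 2 p = -4 + 2 p \left(37 + p\right)$)
$l = 1957$ ($l = 4160 - 2203 = 1957$)
$l - w{\left(K \right)} = 1957 - \left(-4 + 2 \left(\frac{4}{5}\right)^{2} + 74 \cdot \frac{4}{5}\right) = 1957 - \left(-4 + 2 \cdot \frac{16}{25} + \frac{296}{5}\right) = 1957 - \left(-4 + \frac{32}{25} + \frac{296}{5}\right) = 1957 - \frac{1412}{25} = \frac{47513}{25}$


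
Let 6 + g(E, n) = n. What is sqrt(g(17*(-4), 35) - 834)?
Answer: I*sqrt(805) ≈ 28.373*I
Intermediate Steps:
g(E, n) = -6 + n
sqrt(g(17*(-4), 35) - 834) = sqrt((-6 + 35) - 834) = sqrt(29 - 834) = sqrt(-805) = I*sqrt(805)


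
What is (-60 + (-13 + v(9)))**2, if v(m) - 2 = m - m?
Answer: 5041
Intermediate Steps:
v(m) = 2 (v(m) = 2 + (m - m) = 2 + 0 = 2)
(-60 + (-13 + v(9)))**2 = (-60 + (-13 + 2))**2 = (-60 - 11)**2 = (-71)**2 = 5041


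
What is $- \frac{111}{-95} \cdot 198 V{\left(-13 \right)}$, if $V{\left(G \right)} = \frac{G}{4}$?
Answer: $- \frac{142857}{190} \approx -751.88$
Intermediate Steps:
$V{\left(G \right)} = \frac{G}{4}$ ($V{\left(G \right)} = G \frac{1}{4} = \frac{G}{4}$)
$- \frac{111}{-95} \cdot 198 V{\left(-13 \right)} = - \frac{111}{-95} \cdot 198 \cdot \frac{1}{4} \left(-13\right) = \left(-111\right) \left(- \frac{1}{95}\right) 198 \left(- \frac{13}{4}\right) = \frac{111}{95} \cdot 198 \left(- \frac{13}{4}\right) = \frac{21978}{95} \left(- \frac{13}{4}\right) = - \frac{142857}{190}$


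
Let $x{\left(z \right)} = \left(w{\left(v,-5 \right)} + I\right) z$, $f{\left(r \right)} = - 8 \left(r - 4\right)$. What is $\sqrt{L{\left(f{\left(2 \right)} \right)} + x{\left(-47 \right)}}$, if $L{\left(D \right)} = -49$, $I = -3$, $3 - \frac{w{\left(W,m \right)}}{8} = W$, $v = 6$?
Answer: $2 \sqrt{305} \approx 34.928$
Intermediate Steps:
$f{\left(r \right)} = 32 - 8 r$ ($f{\left(r \right)} = - 8 \left(-4 + r\right) = 32 - 8 r$)
$w{\left(W,m \right)} = 24 - 8 W$
$x{\left(z \right)} = - 27 z$ ($x{\left(z \right)} = \left(\left(24 - 48\right) - 3\right) z = \left(-24 - 3\right) z = - 27 z$)
$\sqrt{L{\left(f{\left(2 \right)} \right)} + x{\left(-47 \right)}} = \sqrt{-49 - -1269} = \sqrt{-49 + 1269} = \sqrt{1220} = 2 \sqrt{305}$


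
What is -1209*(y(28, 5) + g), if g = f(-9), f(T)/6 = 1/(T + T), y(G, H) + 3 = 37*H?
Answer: -219635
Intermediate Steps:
y(G, H) = -3 + 37*H
f(T) = 3/T (f(T) = 6/(T + T) = 6/((2*T)) = 6*(1/(2*T)) = 3/T)
g = -1/3 (g = 3/(-9) = 3*(-1/9) = -1/3 ≈ -0.33333)
-1209*(y(28, 5) + g) = -1209*((-3 + 37*5) - 1/3) = -1209*((-3 + 185) - 1/3) = -1209*(182 - 1/3) = -1209*545/3 = -219635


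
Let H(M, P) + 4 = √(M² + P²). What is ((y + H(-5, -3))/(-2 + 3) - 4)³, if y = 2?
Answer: -828 + 142*√34 ≈ -0.0048309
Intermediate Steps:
H(M, P) = -4 + √(M² + P²)
((y + H(-5, -3))/(-2 + 3) - 4)³ = ((2 + (-4 + √((-5)² + (-3)²)))/(-2 + 3) - 4)³ = ((2 + (-4 + √(25 + 9)))/1 - 4)³ = ((2 + (-4 + √34))*1 - 4)³ = ((-2 + √34)*1 - 4)³ = ((-2 + √34) - 4)³ = (-6 + √34)³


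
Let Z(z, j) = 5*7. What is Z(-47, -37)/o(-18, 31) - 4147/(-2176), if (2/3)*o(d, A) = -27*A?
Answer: 10260797/5463936 ≈ 1.8779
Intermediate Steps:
Z(z, j) = 35
o(d, A) = -81*A/2 (o(d, A) = 3*(-27*A)/2 = -81*A/2)
Z(-47, -37)/o(-18, 31) - 4147/(-2176) = 35/((-81/2*31)) - 4147/(-2176) = 35/(-2511/2) - 4147*(-1/2176) = 35*(-2/2511) + 4147/2176 = -70/2511 + 4147/2176 = 10260797/5463936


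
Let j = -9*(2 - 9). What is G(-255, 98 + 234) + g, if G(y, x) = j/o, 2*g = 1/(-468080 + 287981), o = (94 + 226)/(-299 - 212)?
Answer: -5797927267/57631680 ≈ -100.60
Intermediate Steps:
j = 63 (j = -9*(-7) = 63)
o = -320/511 (o = 320/(-511) = 320*(-1/511) = -320/511 ≈ -0.62622)
g = -1/360198 (g = 1/(2*(-468080 + 287981)) = (½)/(-180099) = (½)*(-1/180099) = -1/360198 ≈ -2.7763e-6)
G(y, x) = -32193/320 (G(y, x) = 63/(-320/511) = 63*(-511/320) = -32193/320)
G(-255, 98 + 234) + g = -32193/320 - 1/360198 = -5797927267/57631680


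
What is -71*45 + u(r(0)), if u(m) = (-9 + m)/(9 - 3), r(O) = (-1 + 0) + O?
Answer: -9590/3 ≈ -3196.7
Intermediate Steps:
r(O) = -1 + O
u(m) = -3/2 + m/6 (u(m) = (-9 + m)/6 = (-9 + m)*(⅙) = -3/2 + m/6)
-71*45 + u(r(0)) = -71*45 + (-3/2 + (-1 + 0)/6) = -3195 + (-3/2 + (⅙)*(-1)) = -3195 + (-3/2 - ⅙) = -3195 - 5/3 = -9590/3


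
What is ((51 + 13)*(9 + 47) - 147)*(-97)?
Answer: -333389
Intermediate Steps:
((51 + 13)*(9 + 47) - 147)*(-97) = (64*56 - 147)*(-97) = (3584 - 147)*(-97) = 3437*(-97) = -333389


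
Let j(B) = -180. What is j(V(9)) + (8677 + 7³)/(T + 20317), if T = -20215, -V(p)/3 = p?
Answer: -4670/51 ≈ -91.569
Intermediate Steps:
V(p) = -3*p
j(V(9)) + (8677 + 7³)/(T + 20317) = -180 + (8677 + 7³)/(-20215 + 20317) = -180 + (8677 + 343)/102 = -180 + 9020*(1/102) = -180 + 4510/51 = -4670/51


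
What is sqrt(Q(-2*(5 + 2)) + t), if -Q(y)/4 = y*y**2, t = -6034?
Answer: sqrt(4942) ≈ 70.299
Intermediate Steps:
Q(y) = -4*y**3 (Q(y) = -4*y*y**2 = -4*y**3)
sqrt(Q(-2*(5 + 2)) + t) = sqrt(-4*(-8*(5 + 2)**3) - 6034) = sqrt(-4*(-2*7)**3 - 6034) = sqrt(-4*(-14)**3 - 6034) = sqrt(-4*(-2744) - 6034) = sqrt(10976 - 6034) = sqrt(4942)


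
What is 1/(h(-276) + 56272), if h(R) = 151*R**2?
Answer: 1/11558848 ≈ 8.6514e-8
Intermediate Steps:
1/(h(-276) + 56272) = 1/(151*(-276)**2 + 56272) = 1/(151*76176 + 56272) = 1/(11502576 + 56272) = 1/11558848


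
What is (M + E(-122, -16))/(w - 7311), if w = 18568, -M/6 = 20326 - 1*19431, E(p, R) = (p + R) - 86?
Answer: -5594/11257 ≈ -0.49694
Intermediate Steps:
E(p, R) = -86 + R + p (E(p, R) = (R + p) - 86 = -86 + R + p)
M = -5370 (M = -6*(20326 - 1*19431) = -6*(20326 - 19431) = -6*895 = -5370)
(M + E(-122, -16))/(w - 7311) = (-5370 + (-86 - 16 - 122))/(18568 - 7311) = (-5370 - 224)/11257 = -5594*1/11257 = -5594/11257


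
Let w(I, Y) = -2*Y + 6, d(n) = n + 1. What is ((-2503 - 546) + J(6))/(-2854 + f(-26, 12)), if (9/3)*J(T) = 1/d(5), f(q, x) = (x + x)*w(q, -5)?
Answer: 54881/44460 ≈ 1.2344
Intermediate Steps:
d(n) = 1 + n
w(I, Y) = 6 - 2*Y
f(q, x) = 32*x (f(q, x) = (x + x)*(6 - 2*(-5)) = (2*x)*(6 + 10) = (2*x)*16 = 32*x)
J(T) = 1/18 (J(T) = 1/(3*(1 + 5)) = (⅓)/6 = (⅓)*(⅙) = 1/18)
((-2503 - 546) + J(6))/(-2854 + f(-26, 12)) = ((-2503 - 546) + 1/18)/(-2854 + 32*12) = (-3049 + 1/18)/(-2854 + 384) = -54881/18/(-2470) = -54881/18*(-1/2470) = 54881/44460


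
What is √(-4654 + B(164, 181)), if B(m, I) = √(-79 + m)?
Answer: √(-4654 + √85) ≈ 68.153*I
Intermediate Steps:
√(-4654 + B(164, 181)) = √(-4654 + √(-79 + 164)) = √(-4654 + √85)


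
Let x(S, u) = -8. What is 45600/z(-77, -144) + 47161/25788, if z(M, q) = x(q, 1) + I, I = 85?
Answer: 168509171/283668 ≈ 594.04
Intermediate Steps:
z(M, q) = 77 (z(M, q) = -8 + 85 = 77)
45600/z(-77, -144) + 47161/25788 = 45600/77 + 47161/25788 = 168509171/283668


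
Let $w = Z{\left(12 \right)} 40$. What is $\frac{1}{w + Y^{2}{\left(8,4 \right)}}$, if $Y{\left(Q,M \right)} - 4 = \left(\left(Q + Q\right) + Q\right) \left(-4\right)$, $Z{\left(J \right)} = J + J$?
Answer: $\frac{1}{9424} \approx 0.00010611$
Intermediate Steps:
$Z{\left(J \right)} = 2 J$
$Y{\left(Q,M \right)} = 4 - 12 Q$ ($Y{\left(Q,M \right)} = 4 + \left(\left(Q + Q\right) + Q\right) \left(-4\right) = 4 + \left(2 Q + Q\right) \left(-4\right) = 4 + 3 Q \left(-4\right) = 4 - 12 Q$)
$w = 960$ ($w = 2 \cdot 12 \cdot 40 = 24 \cdot 40 = 960$)
$\frac{1}{w + Y^{2}{\left(8,4 \right)}} = \frac{1}{960 + \left(4 - 96\right)^{2}} = \frac{1}{960 + \left(-92\right)^{2}} = \frac{1}{960 + 8464} = \frac{1}{9424}$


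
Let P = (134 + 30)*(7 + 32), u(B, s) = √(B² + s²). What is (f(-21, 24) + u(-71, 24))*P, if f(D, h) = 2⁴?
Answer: 102336 + 6396*√5617 ≈ 5.8170e+5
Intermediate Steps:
f(D, h) = 16
P = 6396 (P = 164*39 = 6396)
(f(-21, 24) + u(-71, 24))*P = (16 + √((-71)² + 24²))*6396 = (16 + √(5041 + 576))*6396 = (16 + √5617)*6396 = 102336 + 6396*√5617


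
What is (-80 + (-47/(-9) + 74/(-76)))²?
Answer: 671172649/116964 ≈ 5738.3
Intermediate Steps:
(-80 + (-47/(-9) + 74/(-76)))² = (-80 + (-47*(-⅑) + 74*(-1/76)))² = (-80 + (47/9 - 37/38))² = (-80 + 1453/342)² = (-25907/342)² = 671172649/116964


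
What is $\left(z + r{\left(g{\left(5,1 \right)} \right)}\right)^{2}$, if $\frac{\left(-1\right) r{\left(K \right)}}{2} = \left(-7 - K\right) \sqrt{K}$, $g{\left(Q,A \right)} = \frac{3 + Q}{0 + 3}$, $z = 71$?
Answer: $\frac{163019}{27} + \frac{16472 \sqrt{6}}{9} \approx 10521.0$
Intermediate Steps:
$g{\left(Q,A \right)} = 1 + \frac{Q}{3}$ ($g{\left(Q,A \right)} = \frac{3 + Q}{3} = \left(3 + Q\right) \frac{1}{3} = 1 + \frac{Q}{3}$)
$r{\left(K \right)} = - 2 \sqrt{K} \left(-7 - K\right)$ ($r{\left(K \right)} = - 2 \left(-7 - K\right) \sqrt{K} = - 2 \sqrt{K} \left(-7 - K\right)$)
$\left(z + r{\left(g{\left(5,1 \right)} \right)}\right)^{2} = \left(71 + 2 \sqrt{1 + \frac{1}{3} \cdot 5} \left(7 + \left(1 + \frac{1}{3} \cdot 5\right)\right)\right)^{2} = \left(71 + 2 \sqrt{1 + \frac{5}{3}} \left(7 + \left(1 + \frac{5}{3}\right)\right)\right)^{2} = \left(71 + 2 \sqrt{\frac{8}{3}} \left(7 + \frac{8}{3}\right)\right)^{2} = \left(71 + 2 \frac{2 \sqrt{6}}{3} \cdot \frac{29}{3}\right)^{2} = \left(71 + \frac{116 \sqrt{6}}{9}\right)^{2}$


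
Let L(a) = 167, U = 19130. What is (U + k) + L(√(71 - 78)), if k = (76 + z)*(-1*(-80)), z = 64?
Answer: 30497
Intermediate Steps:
k = 11200 (k = (76 + 64)*(-1*(-80)) = 140*80 = 11200)
(U + k) + L(√(71 - 78)) = (19130 + 11200) + 167 = 30330 + 167 = 30497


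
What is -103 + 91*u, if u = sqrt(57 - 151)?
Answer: -103 + 91*I*sqrt(94) ≈ -103.0 + 882.28*I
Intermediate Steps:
u = I*sqrt(94) (u = sqrt(-94) = I*sqrt(94) ≈ 9.6954*I)
-103 + 91*u = -103 + 91*(I*sqrt(94)) = -103 + 91*I*sqrt(94)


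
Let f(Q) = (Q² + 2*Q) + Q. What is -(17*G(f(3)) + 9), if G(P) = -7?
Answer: 110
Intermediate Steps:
f(Q) = Q² + 3*Q
-(17*G(f(3)) + 9) = -(17*(-7) + 9) = -(-119 + 9) = -1*(-110) = 110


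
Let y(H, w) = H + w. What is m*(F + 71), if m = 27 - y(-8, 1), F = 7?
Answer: 2652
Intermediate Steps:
m = 34 (m = 27 - (-8 + 1) = 27 - 1*(-7) = 27 + 7 = 34)
m*(F + 71) = 34*(7 + 71) = 34*78 = 2652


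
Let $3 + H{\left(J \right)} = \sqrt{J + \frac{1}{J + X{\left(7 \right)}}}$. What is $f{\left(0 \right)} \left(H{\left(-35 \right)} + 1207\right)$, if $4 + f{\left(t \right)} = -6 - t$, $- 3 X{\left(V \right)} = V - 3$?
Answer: $-12040 - \frac{10 i \sqrt{416162}}{109} \approx -12040.0 - 59.184 i$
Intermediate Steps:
$X{\left(V \right)} = 1 - \frac{V}{3}$ ($X{\left(V \right)} = - \frac{V - 3}{3} = - \frac{-3 + V}{3} = 1 - \frac{V}{3}$)
$f{\left(t \right)} = -10 - t$ ($f{\left(t \right)} = -4 - \left(6 + t\right) = -10 - t$)
$H{\left(J \right)} = -3 + \sqrt{J + \frac{1}{- \frac{4}{3} + J}}$ ($H{\left(J \right)} = -3 + \sqrt{J + \frac{1}{J + \left(1 - \frac{7}{3}\right)}} = -3 + \sqrt{J + \frac{1}{J - \frac{4}{3}}} = -3 + \sqrt{J + \frac{1}{- \frac{4}{3} + J}}$)
$f{\left(0 \right)} \left(H{\left(-35 \right)} + 1207\right) = \left(-10 - 0\right) \left(\left(-3 + \sqrt{\frac{3 - 35 \left(-4 + 3 \left(-35\right)\right)}{-4 + 3 \left(-35\right)}}\right) + 1207\right) = \left(-10 + 0\right) \left(\left(-3 + \sqrt{\frac{3 - 35 \left(-4 - 105\right)}{-4 - 105}}\right) + 1207\right) = - 10 \left(\left(-3 + \sqrt{\frac{3 - -3815}{-109}}\right) + 1207\right) = - 10 \left(\left(-3 + \sqrt{- \frac{3 + 3815}{109}}\right) + 1207\right) = - 10 \left(\left(-3 + \sqrt{\left(- \frac{1}{109}\right) 3818}\right) + 1207\right) = - 10 \left(\left(-3 + \sqrt{- \frac{3818}{109}}\right) + 1207\right) = - 10 \left(\left(-3 + \frac{i \sqrt{416162}}{109}\right) + 1207\right) = - 10 \left(1204 + \frac{i \sqrt{416162}}{109}\right) = -12040 - \frac{10 i \sqrt{416162}}{109}$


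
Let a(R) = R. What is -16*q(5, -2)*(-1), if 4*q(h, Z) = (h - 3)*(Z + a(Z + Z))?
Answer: -48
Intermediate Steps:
q(h, Z) = 3*Z*(-3 + h)/4 (q(h, Z) = ((h - 3)*(Z + (Z + Z)))/4 = ((-3 + h)*(Z + 2*Z))/4 = ((-3 + h)*(3*Z))/4 = (3*Z*(-3 + h))/4 = 3*Z*(-3 + h)/4)
-16*q(5, -2)*(-1) = -12*(-2)*(-3 + 5)*(-1) = -12*(-2)*2*(-1) = -16*(-3)*(-1) = 48*(-1) = -48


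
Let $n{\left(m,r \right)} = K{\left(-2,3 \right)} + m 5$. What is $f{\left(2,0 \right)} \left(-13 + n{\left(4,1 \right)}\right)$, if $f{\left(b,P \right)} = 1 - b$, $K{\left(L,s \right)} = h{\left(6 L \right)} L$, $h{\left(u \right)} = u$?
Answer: $-31$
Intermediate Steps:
$K{\left(L,s \right)} = 6 L^{2}$ ($K{\left(L,s \right)} = 6 L L = 6 L^{2}$)
$n{\left(m,r \right)} = 24 + 5 m$ ($n{\left(m,r \right)} = 6 \left(-2\right)^{2} + m 5 = 6 \cdot 4 + 5 m = 24 + 5 m$)
$f{\left(2,0 \right)} \left(-13 + n{\left(4,1 \right)}\right) = \left(1 - 2\right) \left(-13 + \left(24 + 5 \cdot 4\right)\right) = \left(1 - 2\right) \left(-13 + \left(24 + 20\right)\right) = - (-13 + 44) = \left(-1\right) 31 = -31$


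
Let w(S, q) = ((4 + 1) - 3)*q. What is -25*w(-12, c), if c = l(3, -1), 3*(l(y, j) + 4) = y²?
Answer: 50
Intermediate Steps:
l(y, j) = -4 + y²/3
c = -1 (c = -4 + (⅓)*3² = -4 + (⅓)*9 = -4 + 3 = -1)
w(S, q) = 2*q (w(S, q) = (5 - 3)*q = 2*q)
-25*w(-12, c) = -50*(-1) = -25*(-2) = 50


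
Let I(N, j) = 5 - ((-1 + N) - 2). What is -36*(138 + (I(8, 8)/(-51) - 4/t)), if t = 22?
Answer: -54576/11 ≈ -4961.5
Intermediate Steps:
I(N, j) = 8 - N (I(N, j) = 5 - (-3 + N) = 5 + (3 - N) = 8 - N)
-36*(138 + (I(8, 8)/(-51) - 4/t)) = -36*(138 + ((8 - 1*8)/(-51) - 4/22)) = -36*(138 + ((8 - 8)*(-1/51) - 4*1/22)) = -36*(138 + (0*(-1/51) - 2/11)) = -36*(138 + (0 - 2/11)) = -36*(138 - 2/11) = -36*1516/11 = -54576/11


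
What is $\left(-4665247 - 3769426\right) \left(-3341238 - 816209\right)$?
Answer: $35066705959831$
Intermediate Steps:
$\left(-4665247 - 3769426\right) \left(-3341238 - 816209\right) = \left(-8434673\right) \left(-4157447\right) = 35066705959831$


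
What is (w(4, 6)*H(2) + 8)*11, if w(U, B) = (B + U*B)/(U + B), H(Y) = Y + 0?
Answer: 154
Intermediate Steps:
H(Y) = Y
w(U, B) = (B + B*U)/(B + U)
(w(4, 6)*H(2) + 8)*11 = ((6*(1 + 4)/(6 + 4))*2 + 8)*11 = ((6*5/10)*2 + 8)*11 = ((6*(⅒)*5)*2 + 8)*11 = (3*2 + 8)*11 = (6 + 8)*11 = 14*11 = 154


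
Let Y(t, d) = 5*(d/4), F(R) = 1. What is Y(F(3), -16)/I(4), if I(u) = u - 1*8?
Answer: 5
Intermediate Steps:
Y(t, d) = 5*d/4 (Y(t, d) = 5*(d*(¼)) = 5*(d/4) = 5*d/4)
I(u) = -8 + u (I(u) = u - 8 = -8 + u)
Y(F(3), -16)/I(4) = ((5/4)*(-16))/(-8 + 4) = -20/(-4) = -20*(-¼) = 5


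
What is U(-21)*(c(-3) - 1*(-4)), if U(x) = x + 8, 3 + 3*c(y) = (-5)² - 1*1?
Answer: -143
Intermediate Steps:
c(y) = 7 (c(y) = -1 + ((-5)² - 1*1)/3 = -1 + (25 - 1)/3 = -1 + (⅓)*24 = -1 + 8 = 7)
U(x) = 8 + x
U(-21)*(c(-3) - 1*(-4)) = (8 - 21)*(7 - 1*(-4)) = -13*(7 + 4) = -13*11 = -143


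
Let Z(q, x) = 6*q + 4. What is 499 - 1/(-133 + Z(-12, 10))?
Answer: 100300/201 ≈ 499.00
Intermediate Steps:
Z(q, x) = 4 + 6*q
499 - 1/(-133 + Z(-12, 10)) = 499 - 1/(-133 + (4 + 6*(-12))) = 499 - 1/(-133 + (4 - 72)) = 499 - 1/(-133 - 68) = 499 - 1/(-201) = 499 - 1*(-1/201) = 499 + 1/201 = 100300/201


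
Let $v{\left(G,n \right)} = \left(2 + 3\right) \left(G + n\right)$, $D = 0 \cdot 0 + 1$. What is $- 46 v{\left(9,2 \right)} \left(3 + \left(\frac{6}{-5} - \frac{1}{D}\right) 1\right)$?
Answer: $-2024$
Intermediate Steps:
$D = 1$ ($D = 0 + 1 = 1$)
$v{\left(G,n \right)} = 5 G + 5 n$ ($v{\left(G,n \right)} = 5 \left(G + n\right) = 5 G + 5 n$)
$- 46 v{\left(9,2 \right)} \left(3 + \left(\frac{6}{-5} - \frac{1}{D}\right) 1\right) = - 46 \left(5 \cdot 9 + 5 \cdot 2\right) \left(3 + \left(\frac{6}{-5} - 1^{-1}\right) 1\right) = - 46 \left(45 + 10\right) \left(3 + \left(6 \left(- \frac{1}{5}\right) - 1\right) 1\right) = \left(-46\right) 55 \left(3 + \left(- \frac{6}{5} - 1\right) 1\right) = - 2530 \left(3 - \frac{11}{5}\right) = \left(-2530\right) \frac{4}{5} = -2024$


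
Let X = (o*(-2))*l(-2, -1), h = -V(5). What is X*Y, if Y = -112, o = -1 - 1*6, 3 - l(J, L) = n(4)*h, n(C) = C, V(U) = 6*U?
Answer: -192864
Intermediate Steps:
h = -30 (h = -6*5 = -1*30 = -30)
l(J, L) = 123 (l(J, L) = 3 - 4*(-30) = 3 - 1*(-120) = 3 + 120 = 123)
o = -7 (o = -1 - 6 = -7)
X = 1722 (X = -7*(-2)*123 = 14*123 = 1722)
X*Y = 1722*(-112) = -192864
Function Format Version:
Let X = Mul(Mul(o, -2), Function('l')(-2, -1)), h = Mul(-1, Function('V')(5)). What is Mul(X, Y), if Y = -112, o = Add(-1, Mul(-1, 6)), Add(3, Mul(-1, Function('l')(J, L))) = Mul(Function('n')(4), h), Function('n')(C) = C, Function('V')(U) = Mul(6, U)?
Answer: -192864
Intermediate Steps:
h = -30 (h = Mul(-1, Mul(6, 5)) = Mul(-1, 30) = -30)
Function('l')(J, L) = 123 (Function('l')(J, L) = Add(3, Mul(-1, Mul(4, -30))) = Add(3, Mul(-1, -120)) = Add(3, 120) = 123)
o = -7 (o = Add(-1, -6) = -7)
X = 1722 (X = Mul(Mul(-7, -2), 123) = Mul(14, 123) = 1722)
Mul(X, Y) = Mul(1722, -112) = -192864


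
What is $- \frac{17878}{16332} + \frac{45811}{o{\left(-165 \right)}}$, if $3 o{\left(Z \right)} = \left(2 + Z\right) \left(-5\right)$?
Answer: $\frac{1114992593}{6655290} \approx 167.53$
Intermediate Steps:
$o{\left(Z \right)} = - \frac{10}{3} - \frac{5 Z}{3}$ ($o{\left(Z \right)} = \frac{\left(2 + Z\right) \left(-5\right)}{3} = \frac{-10 - 5 Z}{3} = - \frac{10}{3} - \frac{5 Z}{3}$)
$- \frac{17878}{16332} + \frac{45811}{o{\left(-165 \right)}} = - \frac{17878}{16332} + \frac{45811}{- \frac{10}{3} - -275} = \left(-17878\right) \frac{1}{16332} + \frac{45811}{- \frac{10}{3} + 275} = - \frac{8939}{8166} + \frac{45811}{\frac{815}{3}} = - \frac{8939}{8166} + 45811 \cdot \frac{3}{815} = - \frac{8939}{8166} + \frac{137433}{815} = \frac{1114992593}{6655290}$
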